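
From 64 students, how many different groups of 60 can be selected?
C(64,60) = 64!/(60!×4!) = 635376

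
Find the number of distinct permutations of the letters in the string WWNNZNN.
7! / (4! × 1! × 2!) = 105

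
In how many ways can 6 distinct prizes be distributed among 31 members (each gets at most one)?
P(31,6) = 31!/(31-6)! = 530122320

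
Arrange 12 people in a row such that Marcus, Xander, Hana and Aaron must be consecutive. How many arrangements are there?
Treat the 4 as one block: (12-4+1)! × 4! = 362880 × 24 = 8709120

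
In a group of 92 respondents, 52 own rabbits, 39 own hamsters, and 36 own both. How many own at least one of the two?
|A∪B| = |A| + |B| - |A∩B| = 52 + 39 - 36 = 55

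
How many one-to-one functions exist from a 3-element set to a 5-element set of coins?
P(5,3) = 5!/(5-3)! = 60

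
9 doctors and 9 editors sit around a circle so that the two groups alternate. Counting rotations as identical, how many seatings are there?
Fix one of the doctors: (9-1)! ways for the remaining doctors, × 9! ways for the editors = 40320 × 362880 = 14631321600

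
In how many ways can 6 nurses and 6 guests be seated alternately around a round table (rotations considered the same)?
Fix one of the nurses: (6-1)! ways for the remaining nurses, × 6! ways for the guests = 120 × 720 = 86400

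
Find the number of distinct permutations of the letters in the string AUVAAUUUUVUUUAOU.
16! / (2! × 1! × 9! × 4!) = 1201200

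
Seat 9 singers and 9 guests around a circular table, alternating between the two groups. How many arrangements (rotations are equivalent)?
Fix one of the singers: (9-1)! ways for the remaining singers, × 9! ways for the guests = 40320 × 362880 = 14631321600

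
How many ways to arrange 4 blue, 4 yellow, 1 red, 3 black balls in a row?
12! / (4! × 4! × 1! × 3!) = 138600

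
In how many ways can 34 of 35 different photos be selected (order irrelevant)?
C(35,34) = 35!/(34!×1!) = 35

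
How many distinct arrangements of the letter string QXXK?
4! / (1! × 1! × 2!) = 12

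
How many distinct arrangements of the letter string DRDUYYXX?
8! / (1! × 2! × 2! × 2! × 1!) = 5040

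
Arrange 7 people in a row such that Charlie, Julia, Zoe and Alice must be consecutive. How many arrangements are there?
Treat the 4 as one block: (7-4+1)! × 4! = 24 × 24 = 576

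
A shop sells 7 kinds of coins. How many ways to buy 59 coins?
C(59+7-1, 7-1) = C(65, 6) = 82598880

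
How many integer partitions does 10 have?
Pentagonal recurrence p(n) = p(n-1) + p(n-2) - p(n-5) - p(n-7) + p(n-12) + p(n-15) - ... gives p(0..9) = 1, 1, 2, 3, 5, 7, 11, 15, 22, 30. p(10) = p(9) + p(8) - p(5) - p(3) = 30 + 22 - 7 - 3 = 42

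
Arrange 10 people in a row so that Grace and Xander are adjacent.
Treat as block: (10-1)! × 2! = 362880 × 2 = 725760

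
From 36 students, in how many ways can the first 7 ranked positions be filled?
P(36,7) = 36!/(36-7)! = 42072307200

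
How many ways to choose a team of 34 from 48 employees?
C(48,34) = 48!/(34!×14!) = 482320623240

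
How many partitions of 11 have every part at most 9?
Let r_j(i) = number of partitions of i into parts ≤ j, for i = 0..11. r_1(i) = 1 for all i; r_j(i) = r_{j-1}(i) + r_j(i-j). Rows j = 2..9: ≤2: 1 1 2 2 3 3 4 4 5 5 6 6; ≤3: 1 1 2 3 4 5 7 8 10 12 14 16; ≤4: 1 1 2 3 5 6 9 11 15 18 23 27; ≤5: 1 1 2 3 5 7 10 13 18 23 30 37; ≤6: 1 1 2 3 5 7 11 14 20 26 35 44; ≤7: 1 1 2 3 5 7 11 15 21 28 38 49; ≤8: 1 1 2 3 5 7 11 15 22 29 40 52; ≤9: 1 1 2 3 5 7 11 15 22 30 41 54. r_9(11) = 54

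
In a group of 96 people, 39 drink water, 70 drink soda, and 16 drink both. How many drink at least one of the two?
|A∪B| = |A| + |B| - |A∩B| = 39 + 70 - 16 = 93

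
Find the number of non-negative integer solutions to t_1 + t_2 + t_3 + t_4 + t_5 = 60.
C(60+5-1, 5-1) = C(64, 4) = 635376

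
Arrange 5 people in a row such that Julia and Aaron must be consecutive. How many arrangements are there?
Treat the 2 as one block: (5-2+1)! × 2! = 24 × 2 = 48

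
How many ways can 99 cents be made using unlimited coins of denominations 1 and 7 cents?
Coefficient of x^99 in 1/(1-x^1) · 1/(1-x^7). Use j coins of 7 for j = 0..⌊99/7⌋ = 14, the rest in 1s: 14 + 1 = 15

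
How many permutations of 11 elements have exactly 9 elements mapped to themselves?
Choose the 9 fixed points C(11,9) = 55, derange the rest: !2 = Σ_{j=0}^{2} (-1)^j·2!/j! = 2 - 2 + 1 = 1. Product = 55 × 1 = 55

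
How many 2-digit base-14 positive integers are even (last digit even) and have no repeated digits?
Last∈{0,2,4,6,8,10,12}. Last=0: 13. Last nonzero: 6×12×P(12,0) = 72. Total = 85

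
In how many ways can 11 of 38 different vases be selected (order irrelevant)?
C(38,11) = 38!/(11!×27!) = 1203322288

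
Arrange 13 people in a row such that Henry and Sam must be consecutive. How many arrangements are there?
Treat the 2 as one block: (13-2+1)! × 2! = 479001600 × 2 = 958003200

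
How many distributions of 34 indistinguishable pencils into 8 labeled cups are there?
C(34+8-1, 8-1) = C(41, 7) = 22481940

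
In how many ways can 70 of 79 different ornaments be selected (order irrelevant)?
C(79,70) = 79!/(70!×9!) = 205811513765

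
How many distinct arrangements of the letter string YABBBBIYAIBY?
12! / (3! × 2! × 2! × 5!) = 166320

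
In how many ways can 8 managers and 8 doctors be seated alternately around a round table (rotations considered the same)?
Fix one of the managers: (8-1)! ways for the remaining managers, × 8! ways for the doctors = 5040 × 40320 = 203212800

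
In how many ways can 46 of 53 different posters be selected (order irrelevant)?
C(53,46) = 53!/(46!×7!) = 154143080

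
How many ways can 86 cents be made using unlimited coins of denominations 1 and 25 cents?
Coefficient of x^86 in 1/(1-x^1) · 1/(1-x^25). Use j coins of 25 for j = 0..⌊86/25⌋ = 3, the rest in 1s: 3 + 1 = 4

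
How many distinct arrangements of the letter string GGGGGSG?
7! / (6! × 1!) = 7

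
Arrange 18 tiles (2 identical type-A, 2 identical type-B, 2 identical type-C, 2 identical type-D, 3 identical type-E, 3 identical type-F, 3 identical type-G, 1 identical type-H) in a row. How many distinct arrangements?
18! / (2! × 2! × 2! × 2! × 3! × 3! × 3! × 1!) = 1852538688000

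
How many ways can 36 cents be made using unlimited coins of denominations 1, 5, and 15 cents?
Coefficient of x^36 in 1/(1-x^1) · 1/(1-x^5) · 1/(1-x^15). Case on j = number of 15-cent coins (j = 0..2); remainder r = 36 - 15j is made from {1,5} in ⌊r/5⌋+1 ways. r = 36, 21, 6 → 8 + 5 + 2 = 15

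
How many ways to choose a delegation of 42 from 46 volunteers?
C(46,42) = 46!/(42!×4!) = 163185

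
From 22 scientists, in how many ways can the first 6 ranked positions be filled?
P(22,6) = 22!/(22-6)! = 53721360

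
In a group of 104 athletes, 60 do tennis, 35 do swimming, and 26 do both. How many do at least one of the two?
|A∪B| = |A| + |B| - |A∩B| = 60 + 35 - 26 = 69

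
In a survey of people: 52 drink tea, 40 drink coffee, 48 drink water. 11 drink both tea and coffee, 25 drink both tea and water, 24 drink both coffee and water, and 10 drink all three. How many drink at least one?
|A∪B∪C| = 52+40+48-11-25-24+10 = 90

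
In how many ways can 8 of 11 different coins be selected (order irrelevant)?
C(11,8) = 11!/(8!×3!) = 165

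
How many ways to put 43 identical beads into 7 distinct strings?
C(43+7-1, 7-1) = C(49, 6) = 13983816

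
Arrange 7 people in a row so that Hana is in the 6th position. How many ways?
Fix one position: (7-1)! = 720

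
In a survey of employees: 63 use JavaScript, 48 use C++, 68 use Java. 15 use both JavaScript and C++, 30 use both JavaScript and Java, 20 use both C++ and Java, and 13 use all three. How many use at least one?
|A∪B∪C| = 63+48+68-15-30-20+13 = 127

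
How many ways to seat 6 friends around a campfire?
Circular: fix one position, arrange the rest. (6-1)! = 120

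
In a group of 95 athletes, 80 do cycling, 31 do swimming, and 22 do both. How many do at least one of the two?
|A∪B| = |A| + |B| - |A∩B| = 80 + 31 - 22 = 89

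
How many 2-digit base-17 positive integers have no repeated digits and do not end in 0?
Last digit: 16 nonzero choices. First digit: 15 (nonzero, ≠last). Middle 0: P(15,0) = 1. Total = 240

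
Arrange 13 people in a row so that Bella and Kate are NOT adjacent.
Total - adjacent = 13! - (13-1)!×2 = 6227020800 - 958003200 = 5269017600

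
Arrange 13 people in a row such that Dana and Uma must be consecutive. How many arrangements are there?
Treat the 2 as one block: (13-2+1)! × 2! = 479001600 × 2 = 958003200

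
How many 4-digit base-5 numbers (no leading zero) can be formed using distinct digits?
First digit: 4 choices (nonzero). Then descending: 4 × 4 × 3 × 2 = 96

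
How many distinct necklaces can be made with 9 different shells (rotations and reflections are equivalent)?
(9-1)!/2 = 40320/2 = 20160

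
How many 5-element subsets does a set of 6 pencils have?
C(6,5) = 6!/(5!×1!) = 6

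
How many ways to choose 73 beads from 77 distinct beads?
C(77,73) = 77!/(73!×4!) = 1353275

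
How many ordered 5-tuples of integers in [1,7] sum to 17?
Coefficient of x^17 in (x + x² + ... + x^7)^5. By inclusion-exclusion on dice exceeding 7: Σ_j (-1)^j C(5,j)·C(17-1-7j, 4) = C(5,0)·C(16,4) - C(5,1)·C(9,4) = 1·1820 - 5·126 = 1190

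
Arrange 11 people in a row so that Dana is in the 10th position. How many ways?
Fix one position: (11-1)! = 3628800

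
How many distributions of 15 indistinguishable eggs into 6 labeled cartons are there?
C(15+6-1, 6-1) = C(20, 5) = 15504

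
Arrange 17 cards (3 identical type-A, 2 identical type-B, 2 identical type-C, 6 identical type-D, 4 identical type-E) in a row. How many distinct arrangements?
17! / (3! × 2! × 2! × 6! × 4!) = 857656800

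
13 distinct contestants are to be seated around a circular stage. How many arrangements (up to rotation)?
Circular: fix one position, arrange the rest. (13-1)! = 479001600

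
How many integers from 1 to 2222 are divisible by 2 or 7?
⌊2222/2⌋ + ⌊2222/7⌋ - ⌊2222/14⌋ = 1111 + 317 - 158 = 1270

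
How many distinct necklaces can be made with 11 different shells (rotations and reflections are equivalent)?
(11-1)!/2 = 3628800/2 = 1814400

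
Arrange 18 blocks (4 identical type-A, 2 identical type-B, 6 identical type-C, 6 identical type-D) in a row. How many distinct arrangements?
18! / (4! × 2! × 6! × 6!) = 257297040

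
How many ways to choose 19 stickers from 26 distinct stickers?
C(26,19) = 26!/(19!×7!) = 657800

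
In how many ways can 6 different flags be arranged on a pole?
6! = 720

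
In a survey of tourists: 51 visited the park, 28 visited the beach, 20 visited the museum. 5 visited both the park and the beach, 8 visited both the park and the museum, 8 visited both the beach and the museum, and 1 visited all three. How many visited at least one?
|A∪B∪C| = 51+28+20-5-8-8+1 = 79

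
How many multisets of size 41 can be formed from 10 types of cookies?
C(41+10-1, 10-1) = C(50, 9) = 2505433700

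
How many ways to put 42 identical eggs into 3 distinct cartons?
C(42+3-1, 3-1) = C(44, 2) = 946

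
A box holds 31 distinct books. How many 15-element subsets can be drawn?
C(31,15) = 31!/(15!×16!) = 300540195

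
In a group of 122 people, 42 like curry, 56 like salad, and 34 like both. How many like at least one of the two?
|A∪B| = |A| + |B| - |A∩B| = 42 + 56 - 34 = 64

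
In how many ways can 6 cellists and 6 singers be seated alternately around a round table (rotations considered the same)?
Fix one of the cellists: (6-1)! ways for the remaining cellists, × 6! ways for the singers = 120 × 720 = 86400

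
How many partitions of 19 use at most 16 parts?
By conjugation, equals partitions of 19 into parts ≤ 16. Let r_j(i) = number of partitions of i into parts ≤ j, for i = 0..19. r_1(i) = 1 for all i; r_j(i) = r_{j-1}(i) + r_j(i-j). Rows j = 2..16: ≤2: 1 1 2 2 3 3 4 4 5 5 6 6 7 7 8 8 9 9 10 10; ≤3: 1 1 2 3 4 5 7 8 10 12 14 16 19 21 24 27 30 33 37 40; ≤4: 1 1 2 3 5 6 9 11 15 18 23 27 34 39 47 54 64 72 84 94; ≤5: 1 1 2 3 5 7 10 13 18 23 30 37 47 57 70 84 101 119 141 164; ≤6: 1 1 2 3 5 7 11 14 20 26 35 44 58 71 90 110 136 163 199 235; ≤7: 1 1 2 3 5 7 11 15 21 28 38 49 65 82 105 131 164 201 248 300; ≤8: 1 1 2 3 5 7 11 15 22 29 40 52 70 89 116 146 186 230 288 352; ≤9: 1 1 2 3 5 7 11 15 22 30 41 54 73 94 123 157 201 252 318 393; ≤10: 1 1 2 3 5 7 11 15 22 30 42 55 75 97 128 164 212 267 340 423; ≤11: 1 1 2 3 5 7 11 15 22 30 42 56 76 99 131 169 219 278 355 445; ≤12: 1 1 2 3 5 7 11 15 22 30 42 56 77 100 133 172 224 285 366 460; ≤13: 1 1 2 3 5 7 11 15 22 30 42 56 77 101 134 174 227 290 373 471; ≤14: 1 1 2 3 5 7 11 15 22 30 42 56 77 101 135 175 229 293 378 478; ≤15: 1 1 2 3 5 7 11 15 22 30 42 56 77 101 135 176 230 295 381 483; ≤16: 1 1 2 3 5 7 11 15 22 30 42 56 77 101 135 176 231 296 383 486. r_16(19) = 486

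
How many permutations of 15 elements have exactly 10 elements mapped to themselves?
Choose the 10 fixed points C(15,10) = 3003, derange the rest: !5 = Σ_{j=0}^{5} (-1)^j·5!/j! = 120 - 120 + 60 - 20 + 5 - 1 = 44. Product = 3003 × 44 = 132132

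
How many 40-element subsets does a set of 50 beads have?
C(50,40) = 50!/(40!×10!) = 10272278170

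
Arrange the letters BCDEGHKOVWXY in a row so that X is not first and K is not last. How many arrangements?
By inclusion-exclusion: 12! - 2×(12-1)! + (12-2)! = 479001600 - 79833600 + 3628800 = 402796800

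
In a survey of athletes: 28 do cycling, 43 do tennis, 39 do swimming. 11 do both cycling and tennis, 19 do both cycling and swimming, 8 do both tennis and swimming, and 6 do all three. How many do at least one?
|A∪B∪C| = 28+43+39-11-19-8+6 = 78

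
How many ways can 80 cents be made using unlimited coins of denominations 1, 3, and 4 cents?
Coefficient of x^80 in 1/(1-x^1) · 1/(1-x^3) · 1/(1-x^4). Case on j = number of 4-cent coins (j = 0..20); remainder r = 80 - 4j is made from {1,3} in ⌊r/3⌋+1 ways. r = 80, 76, 72, 68, 64, 60, 56, 52, 48, 44, 40, 36, 32, 28, 24, 20, 16, 12, 8, 4, 0 → 27 + 26 + 25 + 23 + 22 + 21 + 19 + 18 + 17 + 15 + 14 + 13 + 11 + 10 + 9 + 7 + 6 + 5 + 3 + 2 + 1 = 294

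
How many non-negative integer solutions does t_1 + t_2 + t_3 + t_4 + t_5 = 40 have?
C(40+5-1, 5-1) = C(44, 4) = 135751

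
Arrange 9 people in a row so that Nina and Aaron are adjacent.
Treat as block: (9-1)! × 2! = 40320 × 2 = 80640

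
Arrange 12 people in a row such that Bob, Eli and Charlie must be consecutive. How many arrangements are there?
Treat the 3 as one block: (12-3+1)! × 3! = 3628800 × 6 = 21772800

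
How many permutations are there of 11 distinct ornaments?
11! = 39916800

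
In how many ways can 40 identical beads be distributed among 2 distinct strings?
C(40+2-1, 2-1) = C(41, 1) = 41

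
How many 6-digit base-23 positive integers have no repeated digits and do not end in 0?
Last digit: 22 nonzero choices. First digit: 21 (nonzero, ≠last). Middle 4: P(21,4) = 143640. Total = 66361680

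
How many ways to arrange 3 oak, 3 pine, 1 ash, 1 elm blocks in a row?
8! / (3! × 3! × 1! × 1!) = 1120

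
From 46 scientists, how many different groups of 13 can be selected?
C(46,13) = 46!/(13!×33!) = 101766230790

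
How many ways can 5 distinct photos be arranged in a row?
5! = 120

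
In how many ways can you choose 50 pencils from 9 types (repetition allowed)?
C(50+9-1, 9-1) = C(58, 8) = 1916797311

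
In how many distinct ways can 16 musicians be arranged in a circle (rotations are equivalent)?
Circular: fix one position, arrange the rest. (16-1)! = 1307674368000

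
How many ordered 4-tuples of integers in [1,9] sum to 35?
Coefficient of x^35 in (x + x² + ... + x^9)^4. By inclusion-exclusion on dice exceeding 9: Σ_j (-1)^j C(4,j)·C(35-1-9j, 3) = C(4,0)·C(34,3) - C(4,1)·C(25,3) + C(4,2)·C(16,3) - C(4,3)·C(7,3) = 1·5984 - 4·2300 + 6·560 - 4·35 = 4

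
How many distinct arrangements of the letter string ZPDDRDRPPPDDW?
13! / (1! × 1! × 2! × 4! × 5!) = 1081080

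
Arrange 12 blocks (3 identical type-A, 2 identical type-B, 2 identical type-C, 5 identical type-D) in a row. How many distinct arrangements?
12! / (3! × 2! × 2! × 5!) = 166320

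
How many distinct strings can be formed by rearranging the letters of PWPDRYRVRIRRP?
13! / (1! × 1! × 5! × 3! × 1! × 1! × 1!) = 8648640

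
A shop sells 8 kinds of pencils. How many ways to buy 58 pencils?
C(58+8-1, 8-1) = C(65, 7) = 696190560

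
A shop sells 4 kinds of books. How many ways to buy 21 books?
C(21+4-1, 4-1) = C(24, 3) = 2024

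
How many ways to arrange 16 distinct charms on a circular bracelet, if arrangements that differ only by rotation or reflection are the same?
(16-1)!/2 = 1307674368000/2 = 653837184000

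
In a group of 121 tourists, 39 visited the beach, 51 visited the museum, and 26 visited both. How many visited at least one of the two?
|A∪B| = |A| + |B| - |A∩B| = 39 + 51 - 26 = 64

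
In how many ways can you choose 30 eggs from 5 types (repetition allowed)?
C(30+5-1, 5-1) = C(34, 4) = 46376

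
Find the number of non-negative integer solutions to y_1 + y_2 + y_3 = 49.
C(49+3-1, 3-1) = C(51, 2) = 1275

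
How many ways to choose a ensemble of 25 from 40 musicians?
C(40,25) = 40!/(25!×15!) = 40225345056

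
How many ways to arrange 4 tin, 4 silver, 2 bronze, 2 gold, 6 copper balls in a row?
18! / (4! × 4! × 2! × 2! × 6!) = 3859455600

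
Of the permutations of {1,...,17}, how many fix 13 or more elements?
Exactly j fixed points: C(17,j)·!(17-j); sum over j ≥ 13 (derangement numbers via !m = (m-1)·(!(m-1) + !(m-2)): !0..!4 = 1, 0, 1, 2, 9). Σ_{j=13}^{17} C(17,j)·!(17-j) = C(17,13)·!4 + C(17,14)·!3 + C(17,15)·!2 + C(17,16)·!1 + C(17,17)·!0 = 2380·9 + 680·2 + 136·1 + 17·0 + 1·1 = 22917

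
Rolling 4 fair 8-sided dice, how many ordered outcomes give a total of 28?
Coefficient of x^28 in (x + x² + ... + x^8)^4. By inclusion-exclusion on dice exceeding 8: Σ_j (-1)^j C(4,j)·C(28-1-8j, 3) = C(4,0)·C(27,3) - C(4,1)·C(19,3) + C(4,2)·C(11,3) - C(4,3)·C(3,3) = 1·2925 - 4·969 + 6·165 - 4·1 = 35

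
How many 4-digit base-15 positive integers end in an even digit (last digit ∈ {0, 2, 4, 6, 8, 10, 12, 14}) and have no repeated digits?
Last∈{0,2,4,6,8,10,12,14}. Last=0: 2184. Last nonzero: 7×13×P(13,2) = 14196. Total = 16380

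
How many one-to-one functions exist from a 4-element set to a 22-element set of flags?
P(22,4) = 22!/(22-4)! = 175560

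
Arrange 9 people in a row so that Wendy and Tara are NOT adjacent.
Total - adjacent = 9! - (9-1)!×2 = 362880 - 80640 = 282240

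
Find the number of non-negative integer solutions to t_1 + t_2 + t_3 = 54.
C(54+3-1, 3-1) = C(56, 2) = 1540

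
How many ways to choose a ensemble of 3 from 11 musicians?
C(11,3) = 11!/(3!×8!) = 165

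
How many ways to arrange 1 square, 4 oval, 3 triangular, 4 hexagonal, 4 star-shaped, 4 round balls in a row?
20! / (1! × 4! × 3! × 4! × 4! × 4!) = 1222160940000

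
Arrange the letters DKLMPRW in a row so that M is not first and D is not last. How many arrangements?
By inclusion-exclusion: 7! - 2×(7-1)! + (7-2)! = 5040 - 1440 + 120 = 3720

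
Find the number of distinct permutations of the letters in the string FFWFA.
5! / (3! × 1! × 1!) = 20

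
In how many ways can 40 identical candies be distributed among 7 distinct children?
C(40+7-1, 7-1) = C(46, 6) = 9366819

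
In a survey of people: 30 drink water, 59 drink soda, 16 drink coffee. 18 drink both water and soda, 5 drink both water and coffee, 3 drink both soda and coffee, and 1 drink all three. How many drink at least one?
|A∪B∪C| = 30+59+16-18-5-3+1 = 80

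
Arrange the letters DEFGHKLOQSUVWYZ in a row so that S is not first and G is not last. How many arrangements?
By inclusion-exclusion: 15! - 2×(15-1)! + (15-2)! = 1307674368000 - 174356582400 + 6227020800 = 1139544806400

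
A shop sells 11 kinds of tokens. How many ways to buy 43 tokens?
C(43+11-1, 11-1) = C(53, 10) = 19499099620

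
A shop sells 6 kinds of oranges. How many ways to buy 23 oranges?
C(23+6-1, 6-1) = C(28, 5) = 98280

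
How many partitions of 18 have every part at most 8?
Let r_j(i) = number of partitions of i into parts ≤ j, for i = 0..18. r_1(i) = 1 for all i; r_j(i) = r_{j-1}(i) + r_j(i-j). Rows j = 2..8: ≤2: 1 1 2 2 3 3 4 4 5 5 6 6 7 7 8 8 9 9 10; ≤3: 1 1 2 3 4 5 7 8 10 12 14 16 19 21 24 27 30 33 37; ≤4: 1 1 2 3 5 6 9 11 15 18 23 27 34 39 47 54 64 72 84; ≤5: 1 1 2 3 5 7 10 13 18 23 30 37 47 57 70 84 101 119 141; ≤6: 1 1 2 3 5 7 11 14 20 26 35 44 58 71 90 110 136 163 199; ≤7: 1 1 2 3 5 7 11 15 21 28 38 49 65 82 105 131 164 201 248; ≤8: 1 1 2 3 5 7 11 15 22 29 40 52 70 89 116 146 186 230 288. r_8(18) = 288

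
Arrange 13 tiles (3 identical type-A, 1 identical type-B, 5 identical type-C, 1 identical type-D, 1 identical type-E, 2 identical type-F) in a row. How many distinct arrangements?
13! / (3! × 1! × 5! × 1! × 1! × 2!) = 4324320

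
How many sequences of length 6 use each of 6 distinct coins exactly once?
6! = 720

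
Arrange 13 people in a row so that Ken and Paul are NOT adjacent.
Total - adjacent = 13! - (13-1)!×2 = 6227020800 - 958003200 = 5269017600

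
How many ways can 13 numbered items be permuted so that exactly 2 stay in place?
Choose the 2 fixed points C(13,2) = 78, derange the rest: !11 = Σ_{j=0}^{11} (-1)^j·11!/j! = 39916800 - 39916800 + 19958400 - 6652800 + 1663200 - 332640 + 55440 - 7920 + 990 - 110 + 11 - 1 = 14684570. Product = 78 × 14684570 = 1145396460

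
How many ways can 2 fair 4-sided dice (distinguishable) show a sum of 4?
Coefficient of x^4 in (x + x² + ... + x^4)^2. By inclusion-exclusion on dice exceeding 4: Σ_j (-1)^j C(2,j)·C(4-1-4j, 1) = C(2,0)·C(3,1) = 1·3 = 3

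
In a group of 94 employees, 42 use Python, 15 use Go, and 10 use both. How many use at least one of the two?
|A∪B| = |A| + |B| - |A∩B| = 42 + 15 - 10 = 47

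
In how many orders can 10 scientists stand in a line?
10! = 3628800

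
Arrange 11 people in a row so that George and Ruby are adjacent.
Treat as block: (11-1)! × 2! = 3628800 × 2 = 7257600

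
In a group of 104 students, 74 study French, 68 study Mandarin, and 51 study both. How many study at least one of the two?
|A∪B| = |A| + |B| - |A∩B| = 74 + 68 - 51 = 91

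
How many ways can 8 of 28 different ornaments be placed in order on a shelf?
P(28,8) = 28!/(28-8)! = 125318793600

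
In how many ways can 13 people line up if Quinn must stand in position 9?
Fix one position: (13-1)! = 479001600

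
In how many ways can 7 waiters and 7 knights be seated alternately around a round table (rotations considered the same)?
Fix one of the waiters: (7-1)! ways for the remaining waiters, × 7! ways for the knights = 720 × 5040 = 3628800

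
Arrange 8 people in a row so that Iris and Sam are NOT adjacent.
Total - adjacent = 8! - (8-1)!×2 = 40320 - 10080 = 30240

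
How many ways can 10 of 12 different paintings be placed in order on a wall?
P(12,10) = 12!/(12-10)! = 239500800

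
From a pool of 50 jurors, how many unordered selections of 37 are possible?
C(50,37) = 50!/(37!×13!) = 354860518600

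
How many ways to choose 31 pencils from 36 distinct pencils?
C(36,31) = 36!/(31!×5!) = 376992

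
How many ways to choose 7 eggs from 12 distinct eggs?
C(12,7) = 12!/(7!×5!) = 792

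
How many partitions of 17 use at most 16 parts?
By conjugation, equals partitions of 17 into parts ≤ 16. Let r_j(i) = number of partitions of i into parts ≤ j, for i = 0..17. r_1(i) = 1 for all i; r_j(i) = r_{j-1}(i) + r_j(i-j). Rows j = 2..16: ≤2: 1 1 2 2 3 3 4 4 5 5 6 6 7 7 8 8 9 9; ≤3: 1 1 2 3 4 5 7 8 10 12 14 16 19 21 24 27 30 33; ≤4: 1 1 2 3 5 6 9 11 15 18 23 27 34 39 47 54 64 72; ≤5: 1 1 2 3 5 7 10 13 18 23 30 37 47 57 70 84 101 119; ≤6: 1 1 2 3 5 7 11 14 20 26 35 44 58 71 90 110 136 163; ≤7: 1 1 2 3 5 7 11 15 21 28 38 49 65 82 105 131 164 201; ≤8: 1 1 2 3 5 7 11 15 22 29 40 52 70 89 116 146 186 230; ≤9: 1 1 2 3 5 7 11 15 22 30 41 54 73 94 123 157 201 252; ≤10: 1 1 2 3 5 7 11 15 22 30 42 55 75 97 128 164 212 267; ≤11: 1 1 2 3 5 7 11 15 22 30 42 56 76 99 131 169 219 278; ≤12: 1 1 2 3 5 7 11 15 22 30 42 56 77 100 133 172 224 285; ≤13: 1 1 2 3 5 7 11 15 22 30 42 56 77 101 134 174 227 290; ≤14: 1 1 2 3 5 7 11 15 22 30 42 56 77 101 135 175 229 293; ≤15: 1 1 2 3 5 7 11 15 22 30 42 56 77 101 135 176 230 295; ≤16: 1 1 2 3 5 7 11 15 22 30 42 56 77 101 135 176 231 296. r_16(17) = 296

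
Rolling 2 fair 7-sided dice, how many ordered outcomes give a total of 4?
Coefficient of x^4 in (x + x² + ... + x^7)^2. By inclusion-exclusion on dice exceeding 7: Σ_j (-1)^j C(2,j)·C(4-1-7j, 1) = C(2,0)·C(3,1) = 1·3 = 3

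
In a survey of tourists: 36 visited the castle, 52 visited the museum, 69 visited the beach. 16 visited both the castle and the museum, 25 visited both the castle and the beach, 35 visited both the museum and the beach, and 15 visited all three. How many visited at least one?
|A∪B∪C| = 36+52+69-16-25-35+15 = 96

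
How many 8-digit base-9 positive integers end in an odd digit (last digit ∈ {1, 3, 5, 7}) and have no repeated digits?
Last∈{1,3,5,7}. Last=0: 0. Last nonzero: 4×7×P(7,6) = 141120. Total = 141120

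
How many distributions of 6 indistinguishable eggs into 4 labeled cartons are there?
C(6+4-1, 4-1) = C(9, 3) = 84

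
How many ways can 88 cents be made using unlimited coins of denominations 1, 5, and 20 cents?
Coefficient of x^88 in 1/(1-x^1) · 1/(1-x^5) · 1/(1-x^20). Case on j = number of 20-cent coins (j = 0..4); remainder r = 88 - 20j is made from {1,5} in ⌊r/5⌋+1 ways. r = 88, 68, 48, 28, 8 → 18 + 14 + 10 + 6 + 2 = 50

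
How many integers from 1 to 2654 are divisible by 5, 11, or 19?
⌊2654/5⌋+⌊2654/11⌋+⌊2654/19⌋ - ⌊2654/55⌋-⌊2654/95⌋-⌊2654/209⌋ + ⌊2654/1045⌋ = 530+241+139 - 48-27-12 + 2 = 825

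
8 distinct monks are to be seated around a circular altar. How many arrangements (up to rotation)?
Circular: fix one position, arrange the rest. (8-1)! = 5040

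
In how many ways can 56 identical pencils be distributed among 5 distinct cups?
C(56+5-1, 5-1) = C(60, 4) = 487635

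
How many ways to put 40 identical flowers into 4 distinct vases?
C(40+4-1, 4-1) = C(43, 3) = 12341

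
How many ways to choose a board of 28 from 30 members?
C(30,28) = 30!/(28!×2!) = 435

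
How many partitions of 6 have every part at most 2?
Let r_j(i) = number of partitions of i into parts ≤ j, for i = 0..6. r_1(i) = 1 for all i; r_j(i) = r_{j-1}(i) + r_j(i-j). Rows j = 2..2: ≤2: 1 1 2 2 3 3 4. r_2(6) = 4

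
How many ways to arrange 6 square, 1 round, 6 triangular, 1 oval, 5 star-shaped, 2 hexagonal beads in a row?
21! / (6! × 1! × 6! × 1! × 5! × 2!) = 410646075840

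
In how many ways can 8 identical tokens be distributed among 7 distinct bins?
C(8+7-1, 7-1) = C(14, 6) = 3003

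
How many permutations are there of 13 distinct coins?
13! = 6227020800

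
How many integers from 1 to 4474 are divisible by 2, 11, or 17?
⌊4474/2⌋+⌊4474/11⌋+⌊4474/17⌋ - ⌊4474/22⌋-⌊4474/34⌋-⌊4474/187⌋ + ⌊4474/374⌋ = 2237+406+263 - 203-131-23 + 11 = 2560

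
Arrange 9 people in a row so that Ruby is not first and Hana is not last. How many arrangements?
By inclusion-exclusion: 9! - 2×(9-1)! + (9-2)! = 362880 - 80640 + 5040 = 287280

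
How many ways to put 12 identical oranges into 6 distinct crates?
C(12+6-1, 6-1) = C(17, 5) = 6188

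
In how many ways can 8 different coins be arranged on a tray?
8! = 40320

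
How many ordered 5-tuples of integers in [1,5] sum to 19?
Coefficient of x^19 in (x + x² + ... + x^5)^5. By inclusion-exclusion on dice exceeding 5: Σ_j (-1)^j C(5,j)·C(19-1-5j, 4) = C(5,0)·C(18,4) - C(5,1)·C(13,4) + C(5,2)·C(8,4) = 1·3060 - 5·715 + 10·70 = 185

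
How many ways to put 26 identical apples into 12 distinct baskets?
C(26+12-1, 12-1) = C(37, 11) = 854992152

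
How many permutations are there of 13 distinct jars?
13! = 6227020800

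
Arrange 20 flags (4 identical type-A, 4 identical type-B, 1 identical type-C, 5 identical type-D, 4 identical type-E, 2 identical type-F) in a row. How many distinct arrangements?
20! / (4! × 4! × 1! × 5! × 4! × 2!) = 733296564000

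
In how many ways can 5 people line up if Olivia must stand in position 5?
Fix one position: (5-1)! = 24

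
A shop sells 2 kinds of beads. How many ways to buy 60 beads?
C(60+2-1, 2-1) = C(61, 1) = 61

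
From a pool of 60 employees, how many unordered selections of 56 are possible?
C(60,56) = 60!/(56!×4!) = 487635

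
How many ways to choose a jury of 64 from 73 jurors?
C(73,64) = 73!/(64!×9!) = 97082021465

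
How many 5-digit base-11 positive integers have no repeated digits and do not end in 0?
Last digit: 10 nonzero choices. First digit: 9 (nonzero, ≠last). Middle 3: P(9,3) = 504. Total = 45360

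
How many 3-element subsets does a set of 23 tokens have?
C(23,3) = 23!/(3!×20!) = 1771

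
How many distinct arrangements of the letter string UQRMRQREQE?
10! / (1! × 3! × 1! × 3! × 2!) = 50400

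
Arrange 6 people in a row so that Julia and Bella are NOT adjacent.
Total - adjacent = 6! - (6-1)!×2 = 720 - 240 = 480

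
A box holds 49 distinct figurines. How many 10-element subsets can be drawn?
C(49,10) = 49!/(10!×39!) = 8217822536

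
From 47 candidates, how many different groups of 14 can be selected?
C(47,14) = 47!/(14!×33!) = 341643774795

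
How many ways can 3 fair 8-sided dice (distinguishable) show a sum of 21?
Coefficient of x^21 in (x + x² + ... + x^8)^3. By inclusion-exclusion on dice exceeding 8: Σ_j (-1)^j C(3,j)·C(21-1-8j, 2) = C(3,0)·C(20,2) - C(3,1)·C(12,2) + C(3,2)·C(4,2) = 1·190 - 3·66 + 3·6 = 10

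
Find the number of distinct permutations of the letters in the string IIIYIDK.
7! / (1! × 4! × 1! × 1!) = 210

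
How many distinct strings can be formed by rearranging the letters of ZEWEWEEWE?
9! / (3! × 5! × 1!) = 504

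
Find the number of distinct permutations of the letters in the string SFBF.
4! / (1! × 1! × 2!) = 12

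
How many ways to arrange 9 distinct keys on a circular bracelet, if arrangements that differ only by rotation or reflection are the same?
(9-1)!/2 = 40320/2 = 20160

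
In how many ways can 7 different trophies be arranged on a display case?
7! = 5040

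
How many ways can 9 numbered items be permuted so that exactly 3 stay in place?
Choose the 3 fixed points C(9,3) = 84, derange the rest: !6 = Σ_{j=0}^{6} (-1)^j·6!/j! = 720 - 720 + 360 - 120 + 30 - 6 + 1 = 265. Product = 84 × 265 = 22260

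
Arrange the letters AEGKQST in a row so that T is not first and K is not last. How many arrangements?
By inclusion-exclusion: 7! - 2×(7-1)! + (7-2)! = 5040 - 1440 + 120 = 3720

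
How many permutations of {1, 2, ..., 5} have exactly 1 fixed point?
Choose the 1 fixed point C(5,1) = 5, derange the rest: !4 = Σ_{j=0}^{4} (-1)^j·4!/j! = 24 - 24 + 12 - 4 + 1 = 9. Product = 5 × 9 = 45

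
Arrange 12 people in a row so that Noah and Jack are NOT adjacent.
Total - adjacent = 12! - (12-1)!×2 = 479001600 - 79833600 = 399168000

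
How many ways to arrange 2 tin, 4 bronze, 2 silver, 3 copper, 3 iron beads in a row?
14! / (2! × 4! × 2! × 3! × 3!) = 25225200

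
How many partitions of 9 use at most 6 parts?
By conjugation, equals partitions of 9 into parts ≤ 6. Let r_j(i) = number of partitions of i into parts ≤ j, for i = 0..9. r_1(i) = 1 for all i; r_j(i) = r_{j-1}(i) + r_j(i-j). Rows j = 2..6: ≤2: 1 1 2 2 3 3 4 4 5 5; ≤3: 1 1 2 3 4 5 7 8 10 12; ≤4: 1 1 2 3 5 6 9 11 15 18; ≤5: 1 1 2 3 5 7 10 13 18 23; ≤6: 1 1 2 3 5 7 11 14 20 26. r_6(9) = 26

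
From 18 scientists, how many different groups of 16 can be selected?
C(18,16) = 18!/(16!×2!) = 153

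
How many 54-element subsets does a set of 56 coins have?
C(56,54) = 56!/(54!×2!) = 1540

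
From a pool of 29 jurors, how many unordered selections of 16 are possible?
C(29,16) = 29!/(16!×13!) = 67863915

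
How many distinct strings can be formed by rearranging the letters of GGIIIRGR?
8! / (3! × 2! × 3!) = 560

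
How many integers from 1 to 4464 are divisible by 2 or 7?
⌊4464/2⌋ + ⌊4464/7⌋ - ⌊4464/14⌋ = 2232 + 637 - 318 = 2551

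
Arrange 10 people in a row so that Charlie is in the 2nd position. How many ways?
Fix one position: (10-1)! = 362880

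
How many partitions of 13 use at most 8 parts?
By conjugation, equals partitions of 13 into parts ≤ 8. Let r_j(i) = number of partitions of i into parts ≤ j, for i = 0..13. r_1(i) = 1 for all i; r_j(i) = r_{j-1}(i) + r_j(i-j). Rows j = 2..8: ≤2: 1 1 2 2 3 3 4 4 5 5 6 6 7 7; ≤3: 1 1 2 3 4 5 7 8 10 12 14 16 19 21; ≤4: 1 1 2 3 5 6 9 11 15 18 23 27 34 39; ≤5: 1 1 2 3 5 7 10 13 18 23 30 37 47 57; ≤6: 1 1 2 3 5 7 11 14 20 26 35 44 58 71; ≤7: 1 1 2 3 5 7 11 15 21 28 38 49 65 82; ≤8: 1 1 2 3 5 7 11 15 22 29 40 52 70 89. r_8(13) = 89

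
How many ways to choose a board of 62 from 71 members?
C(71,62) = 71!/(62!×9!) = 74473879480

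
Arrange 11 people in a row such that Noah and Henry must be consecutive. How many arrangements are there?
Treat the 2 as one block: (11-2+1)! × 2! = 3628800 × 2 = 7257600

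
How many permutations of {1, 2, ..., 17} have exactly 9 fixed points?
Choose the 9 fixed points C(17,9) = 24310, derange the rest: !8 = Σ_{j=0}^{8} (-1)^j·8!/j! = 40320 - 40320 + 20160 - 6720 + 1680 - 336 + 56 - 8 + 1 = 14833. Product = 24310 × 14833 = 360590230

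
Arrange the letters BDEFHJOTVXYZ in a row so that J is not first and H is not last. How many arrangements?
By inclusion-exclusion: 12! - 2×(12-1)! + (12-2)! = 479001600 - 79833600 + 3628800 = 402796800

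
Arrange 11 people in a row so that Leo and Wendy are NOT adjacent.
Total - adjacent = 11! - (11-1)!×2 = 39916800 - 7257600 = 32659200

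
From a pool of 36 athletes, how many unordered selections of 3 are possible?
C(36,3) = 36!/(3!×33!) = 7140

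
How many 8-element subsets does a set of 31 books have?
C(31,8) = 31!/(8!×23!) = 7888725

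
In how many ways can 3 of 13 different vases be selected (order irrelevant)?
C(13,3) = 13!/(3!×10!) = 286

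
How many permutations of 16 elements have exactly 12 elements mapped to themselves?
Choose the 12 fixed points C(16,12) = 1820, derange the rest: !4 = Σ_{j=0}^{4} (-1)^j·4!/j! = 24 - 24 + 12 - 4 + 1 = 9. Product = 1820 × 9 = 16380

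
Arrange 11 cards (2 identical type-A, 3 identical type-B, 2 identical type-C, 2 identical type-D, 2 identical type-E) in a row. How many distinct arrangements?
11! / (2! × 3! × 2! × 2! × 2!) = 415800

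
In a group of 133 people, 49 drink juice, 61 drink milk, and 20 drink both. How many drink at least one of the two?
|A∪B| = |A| + |B| - |A∩B| = 49 + 61 - 20 = 90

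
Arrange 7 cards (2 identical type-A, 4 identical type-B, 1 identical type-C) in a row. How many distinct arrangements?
7! / (2! × 4! × 1!) = 105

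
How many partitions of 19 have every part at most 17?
Let r_j(i) = number of partitions of i into parts ≤ j, for i = 0..19. r_1(i) = 1 for all i; r_j(i) = r_{j-1}(i) + r_j(i-j). Rows j = 2..17: ≤2: 1 1 2 2 3 3 4 4 5 5 6 6 7 7 8 8 9 9 10 10; ≤3: 1 1 2 3 4 5 7 8 10 12 14 16 19 21 24 27 30 33 37 40; ≤4: 1 1 2 3 5 6 9 11 15 18 23 27 34 39 47 54 64 72 84 94; ≤5: 1 1 2 3 5 7 10 13 18 23 30 37 47 57 70 84 101 119 141 164; ≤6: 1 1 2 3 5 7 11 14 20 26 35 44 58 71 90 110 136 163 199 235; ≤7: 1 1 2 3 5 7 11 15 21 28 38 49 65 82 105 131 164 201 248 300; ≤8: 1 1 2 3 5 7 11 15 22 29 40 52 70 89 116 146 186 230 288 352; ≤9: 1 1 2 3 5 7 11 15 22 30 41 54 73 94 123 157 201 252 318 393; ≤10: 1 1 2 3 5 7 11 15 22 30 42 55 75 97 128 164 212 267 340 423; ≤11: 1 1 2 3 5 7 11 15 22 30 42 56 76 99 131 169 219 278 355 445; ≤12: 1 1 2 3 5 7 11 15 22 30 42 56 77 100 133 172 224 285 366 460; ≤13: 1 1 2 3 5 7 11 15 22 30 42 56 77 101 134 174 227 290 373 471; ≤14: 1 1 2 3 5 7 11 15 22 30 42 56 77 101 135 175 229 293 378 478; ≤15: 1 1 2 3 5 7 11 15 22 30 42 56 77 101 135 176 230 295 381 483; ≤16: 1 1 2 3 5 7 11 15 22 30 42 56 77 101 135 176 231 296 383 486; ≤17: 1 1 2 3 5 7 11 15 22 30 42 56 77 101 135 176 231 297 384 488. r_17(19) = 488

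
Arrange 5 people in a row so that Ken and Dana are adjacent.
Treat as block: (5-1)! × 2! = 24 × 2 = 48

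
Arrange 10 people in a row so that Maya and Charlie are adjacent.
Treat as block: (10-1)! × 2! = 362880 × 2 = 725760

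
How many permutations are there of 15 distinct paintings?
15! = 1307674368000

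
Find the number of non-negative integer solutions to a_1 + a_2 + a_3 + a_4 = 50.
C(50+4-1, 4-1) = C(53, 3) = 23426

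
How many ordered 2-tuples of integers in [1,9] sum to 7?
Coefficient of x^7 in (x + x² + ... + x^9)^2. By inclusion-exclusion on dice exceeding 9: Σ_j (-1)^j C(2,j)·C(7-1-9j, 1) = C(2,0)·C(6,1) = 1·6 = 6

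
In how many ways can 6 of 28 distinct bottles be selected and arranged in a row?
P(28,6) = 28!/(28-6)! = 271252800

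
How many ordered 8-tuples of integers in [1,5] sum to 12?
Coefficient of x^12 in (x + x² + ... + x^5)^8. By inclusion-exclusion on dice exceeding 5: Σ_j (-1)^j C(8,j)·C(12-1-5j, 7) = C(8,0)·C(11,7) = 1·330 = 330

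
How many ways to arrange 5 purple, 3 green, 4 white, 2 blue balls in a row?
14! / (5! × 3! × 4! × 2!) = 2522520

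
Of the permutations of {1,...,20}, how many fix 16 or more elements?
Exactly j fixed points: C(20,j)·!(20-j); sum over j ≥ 16 (derangement numbers via !m = (m-1)·(!(m-1) + !(m-2)): !0..!4 = 1, 0, 1, 2, 9). Σ_{j=16}^{20} C(20,j)·!(20-j) = C(20,16)·!4 + C(20,17)·!3 + C(20,18)·!2 + C(20,19)·!1 + C(20,20)·!0 = 4845·9 + 1140·2 + 190·1 + 20·0 + 1·1 = 46076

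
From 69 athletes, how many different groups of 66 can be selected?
C(69,66) = 69!/(66!×3!) = 52394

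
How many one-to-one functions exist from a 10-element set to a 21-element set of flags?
P(21,10) = 21!/(21-10)! = 1279935820800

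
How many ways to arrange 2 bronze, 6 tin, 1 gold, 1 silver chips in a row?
10! / (2! × 6! × 1! × 1!) = 2520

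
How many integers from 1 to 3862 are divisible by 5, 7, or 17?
⌊3862/5⌋+⌊3862/7⌋+⌊3862/17⌋ - ⌊3862/35⌋-⌊3862/85⌋-⌊3862/119⌋ + ⌊3862/595⌋ = 772+551+227 - 110-45-32 + 6 = 1369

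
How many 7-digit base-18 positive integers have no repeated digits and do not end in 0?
Last digit: 17 nonzero choices. First digit: 16 (nonzero, ≠last). Middle 5: P(16,5) = 524160. Total = 142571520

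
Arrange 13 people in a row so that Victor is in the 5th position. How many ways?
Fix one position: (13-1)! = 479001600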